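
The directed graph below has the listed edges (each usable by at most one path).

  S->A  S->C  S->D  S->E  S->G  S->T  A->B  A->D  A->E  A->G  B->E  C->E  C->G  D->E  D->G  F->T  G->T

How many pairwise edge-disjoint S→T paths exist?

Assign every edge capacity 1; by Menger, the answer equals the max flow.
Path S→T (+1); total 1.
Path S→G→T (+1); total 2.
No residual S→T path; max flow = 2.
Certifying cut of size 2: {G→T, S→T}.

2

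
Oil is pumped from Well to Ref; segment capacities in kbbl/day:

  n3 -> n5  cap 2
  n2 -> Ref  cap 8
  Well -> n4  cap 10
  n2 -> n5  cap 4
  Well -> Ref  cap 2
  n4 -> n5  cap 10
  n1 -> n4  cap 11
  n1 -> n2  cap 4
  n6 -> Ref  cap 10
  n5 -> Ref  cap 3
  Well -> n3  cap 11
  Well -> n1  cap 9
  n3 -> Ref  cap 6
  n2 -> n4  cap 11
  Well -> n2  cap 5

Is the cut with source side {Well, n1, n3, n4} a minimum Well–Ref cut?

Given cut capacity: 5 + 2 + 4 + 2 + 6 + 10 = 29.
Augment Well→Ref: bottleneck 2, flow now 2.
Augment Well→n2→Ref: bottleneck 5, flow now 7.
Augment Well→n3→Ref: bottleneck 6, flow now 13.
Augment Well→n1→n2→Ref: bottleneck 3, flow now 16.
Augment Well→n3→n5→Ref: bottleneck 2, flow now 18.
Augment Well→n4→n5→Ref: bottleneck 1, flow now 19.
No augmenting path remains; maximum flow = 19.
In the residual graph, reachable from Well: {Well, n1, n2, n3, n4, n5}.
Min-cut edges: Well→Ref (2), n2→Ref (8), n3→Ref (6), n5→Ref (3); capacity 2 + 8 + 6 + 3 = 19.
Cut capacity 29 exceeds the max flow 19, so it is not minimum.

No — its capacity is 29, but the minimum cut has capacity 19.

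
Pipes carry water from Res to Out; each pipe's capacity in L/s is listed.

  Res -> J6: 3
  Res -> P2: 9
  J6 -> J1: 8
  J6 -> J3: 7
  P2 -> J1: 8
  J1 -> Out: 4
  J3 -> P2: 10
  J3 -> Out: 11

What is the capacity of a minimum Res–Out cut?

7

Augment Res→J6→J1→Out: bottleneck 3, flow now 3.
Augment Res→P2→J1→Out: bottleneck 1, flow now 4.
Augment Res→P2→J1→J6→J3→Out: bottleneck 3, flow now 7. (uses reverse residual edge)
No augmenting path remains; maximum flow = 7.
By max-flow min-cut, the minimum cut capacity equals the max flow.
In the residual graph, reachable from Res: {Res, P2, J1}.
Min-cut edges: Res→J6 (3), J1→Out (4); capacity 3 + 4 = 7.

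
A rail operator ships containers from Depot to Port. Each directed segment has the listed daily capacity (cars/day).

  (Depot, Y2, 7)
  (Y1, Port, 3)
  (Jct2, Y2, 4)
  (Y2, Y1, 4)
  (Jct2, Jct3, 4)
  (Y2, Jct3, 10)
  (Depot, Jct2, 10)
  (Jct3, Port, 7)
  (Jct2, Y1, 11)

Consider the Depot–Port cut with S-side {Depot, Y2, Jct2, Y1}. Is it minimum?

No — its capacity is 17, but the minimum cut has capacity 10.

Given cut capacity: 10 + 4 + 3 = 17.
Augment Depot→Y2→Jct3→Port: bottleneck 7, flow now 7.
Augment Depot→Jct2→Y1→Port: bottleneck 3, flow now 10.
No augmenting path remains; maximum flow = 10.
In the residual graph, reachable from Depot: {Depot, Y2, Jct2, Jct3, Y1}.
Min-cut edges: Jct3→Port (7), Y1→Port (3); capacity 7 + 3 = 10.
Cut capacity 17 exceeds the max flow 10, so it is not minimum.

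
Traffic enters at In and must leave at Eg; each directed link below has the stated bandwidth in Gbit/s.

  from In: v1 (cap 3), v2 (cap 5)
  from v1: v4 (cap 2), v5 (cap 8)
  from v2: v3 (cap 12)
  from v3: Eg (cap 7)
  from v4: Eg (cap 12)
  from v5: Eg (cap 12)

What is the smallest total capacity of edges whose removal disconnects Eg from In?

Augment In→v1→v4→Eg: bottleneck 2, flow now 2.
Augment In→v1→v5→Eg: bottleneck 1, flow now 3.
Augment In→v2→v3→Eg: bottleneck 5, flow now 8.
No augmenting path remains; maximum flow = 8.
By max-flow min-cut, the minimum cut capacity equals the max flow.
In the residual graph, reachable from In: {In}.
Min-cut edges: In→v1 (3), In→v2 (5); capacity 3 + 5 = 8.

8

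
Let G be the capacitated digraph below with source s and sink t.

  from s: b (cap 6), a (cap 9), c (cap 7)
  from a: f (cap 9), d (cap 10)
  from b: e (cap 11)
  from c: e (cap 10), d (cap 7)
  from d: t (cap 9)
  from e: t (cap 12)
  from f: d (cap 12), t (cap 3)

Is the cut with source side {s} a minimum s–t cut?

Given cut capacity: 9 + 6 + 7 = 22.
Augment s→a→d→t: bottleneck 9, flow now 9.
Augment s→b→e→t: bottleneck 6, flow now 15.
Augment s→c→e→t: bottleneck 6, flow now 21.
Augment s→c→d→a→f→t: bottleneck 1, flow now 22. (uses reverse residual edge)
No augmenting path remains; maximum flow = 22.
Cut capacity 22 equals the max flow, so it is a minimum cut.

Yes — it is a minimum cut (capacity 22).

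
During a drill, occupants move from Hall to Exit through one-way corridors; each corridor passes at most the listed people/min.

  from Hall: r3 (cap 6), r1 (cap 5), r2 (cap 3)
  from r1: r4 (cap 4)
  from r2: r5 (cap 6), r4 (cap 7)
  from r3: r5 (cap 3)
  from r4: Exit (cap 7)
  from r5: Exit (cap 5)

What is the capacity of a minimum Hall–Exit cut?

Augment Hall→r1→r4→Exit: bottleneck 4, flow now 4.
Augment Hall→r2→r4→Exit: bottleneck 3, flow now 7.
Augment Hall→r3→r5→Exit: bottleneck 3, flow now 10.
No augmenting path remains; maximum flow = 10.
By max-flow min-cut, the minimum cut capacity equals the max flow.
In the residual graph, reachable from Hall: {Hall, r1, r3}.
Min-cut edges: Hall→r2 (3), r1→r4 (4), r3→r5 (3); capacity 3 + 4 + 3 = 10.

10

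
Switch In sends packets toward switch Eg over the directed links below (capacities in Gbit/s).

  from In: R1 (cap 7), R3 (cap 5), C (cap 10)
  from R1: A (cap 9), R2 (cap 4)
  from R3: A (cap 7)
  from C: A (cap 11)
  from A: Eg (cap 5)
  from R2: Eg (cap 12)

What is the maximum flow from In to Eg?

9

Augment In→R1→A→Eg: bottleneck 5, flow now 5.
Augment In→R1→R2→Eg: bottleneck 2, flow now 7.
Augment In→R3→A→R1→R2→Eg: bottleneck 2, flow now 9. (uses reverse residual edge)
No augmenting path remains; maximum flow = 9.
In the residual graph, reachable from In: {In, R1, R3, C, A}.
Min-cut edges: R1→R2 (4), A→Eg (5); capacity 4 + 5 = 9.
This cut is saturated, so no flow can exceed 9.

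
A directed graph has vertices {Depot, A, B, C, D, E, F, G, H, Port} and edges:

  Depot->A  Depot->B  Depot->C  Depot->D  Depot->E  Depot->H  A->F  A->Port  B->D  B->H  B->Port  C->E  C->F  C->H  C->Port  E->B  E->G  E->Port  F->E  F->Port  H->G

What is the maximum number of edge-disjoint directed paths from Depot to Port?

4

Assign every edge capacity 1; by Menger, the answer equals the max flow.
Path Depot→A→Port (+1); total 1.
Path Depot→B→Port (+1); total 2.
Path Depot→C→Port (+1); total 3.
Path Depot→E→Port (+1); total 4.
No residual Depot→Port path; max flow = 4.
Certifying cut of size 4: {Depot→A, Depot→B, Depot→C, Depot→E}.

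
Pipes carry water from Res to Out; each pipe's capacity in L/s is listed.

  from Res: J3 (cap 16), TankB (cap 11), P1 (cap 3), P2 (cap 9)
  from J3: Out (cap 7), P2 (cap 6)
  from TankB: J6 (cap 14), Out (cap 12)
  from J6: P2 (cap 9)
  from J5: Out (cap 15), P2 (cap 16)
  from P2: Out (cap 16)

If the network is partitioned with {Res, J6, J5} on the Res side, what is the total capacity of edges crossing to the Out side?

Edges leaving {Res, J6, J5}: Res→J3 (16), Res→TankB (11), Res→P1 (3), Res→P2 (9), J6→P2 (9), J5→P2 (16), J5→Out (15).
Cut capacity = 16 + 11 + 3 + 9 + 9 + 16 + 15 = 79.

79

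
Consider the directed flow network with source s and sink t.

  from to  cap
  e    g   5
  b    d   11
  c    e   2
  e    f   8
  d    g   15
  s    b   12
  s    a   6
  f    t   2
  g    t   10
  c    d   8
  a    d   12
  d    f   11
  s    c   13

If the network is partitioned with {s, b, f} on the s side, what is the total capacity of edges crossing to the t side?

32

Edges leaving {s, b, f}: s→a (6), s→c (13), b→d (11), f→t (2).
Cut capacity = 6 + 13 + 11 + 2 = 32.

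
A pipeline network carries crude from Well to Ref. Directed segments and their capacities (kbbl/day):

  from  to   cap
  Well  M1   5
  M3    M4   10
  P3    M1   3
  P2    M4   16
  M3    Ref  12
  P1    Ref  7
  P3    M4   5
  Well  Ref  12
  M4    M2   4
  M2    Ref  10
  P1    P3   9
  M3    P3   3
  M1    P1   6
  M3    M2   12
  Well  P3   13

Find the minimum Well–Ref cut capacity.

Augment Well→Ref: bottleneck 12, flow now 12.
Augment Well→M1→P1→Ref: bottleneck 5, flow now 17.
Augment Well→P3→M1→P1→Ref: bottleneck 1, flow now 18.
Augment Well→P3→M4→M2→Ref: bottleneck 4, flow now 22.
No augmenting path remains; maximum flow = 22.
By max-flow min-cut, the minimum cut capacity equals the max flow.
In the residual graph, reachable from Well: {Well, M1, P3, M4}.
Min-cut edges: Well→Ref (12), M1→P1 (6), M4→M2 (4); capacity 12 + 6 + 4 = 22.

22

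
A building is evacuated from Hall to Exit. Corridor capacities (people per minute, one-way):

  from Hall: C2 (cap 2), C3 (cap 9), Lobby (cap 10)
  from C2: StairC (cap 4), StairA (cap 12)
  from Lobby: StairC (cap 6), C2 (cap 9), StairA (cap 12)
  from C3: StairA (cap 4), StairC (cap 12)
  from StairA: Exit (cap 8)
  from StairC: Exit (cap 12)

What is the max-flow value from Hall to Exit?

Augment Hall→C2→StairA→Exit: bottleneck 2, flow now 2.
Augment Hall→Lobby→StairA→Exit: bottleneck 6, flow now 8.
Augment Hall→Lobby→StairC→Exit: bottleneck 4, flow now 12.
Augment Hall→C3→StairC→Exit: bottleneck 8, flow now 20.
No augmenting path remains; maximum flow = 20.
In the residual graph, reachable from Hall: {Hall, C2, Lobby, C3, StairA, StairC}.
Min-cut edges: StairA→Exit (8), StairC→Exit (12); capacity 8 + 12 = 20.
This cut is saturated, so no flow can exceed 20.

20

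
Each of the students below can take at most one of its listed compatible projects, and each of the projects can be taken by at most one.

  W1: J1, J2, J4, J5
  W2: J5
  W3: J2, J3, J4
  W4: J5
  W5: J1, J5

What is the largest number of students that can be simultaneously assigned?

Unit-capacity flow: source→left, listed edges, right→sink; max matching = max flow.
Augmenting path W1→J1 (+1); matched 1.
Augmenting path W2→J5 (+1); matched 2.
Augmenting path W3→J2 (+1); matched 3.
Augmenting path W5→J1→W1→J4 (+1); matched 4.
No augmenting path remains; maximum matching = 4.
König certificate: {W1, W3, W5, J5} is a vertex cover of size 4 (every listed pair touches it), so no matching can be larger.

4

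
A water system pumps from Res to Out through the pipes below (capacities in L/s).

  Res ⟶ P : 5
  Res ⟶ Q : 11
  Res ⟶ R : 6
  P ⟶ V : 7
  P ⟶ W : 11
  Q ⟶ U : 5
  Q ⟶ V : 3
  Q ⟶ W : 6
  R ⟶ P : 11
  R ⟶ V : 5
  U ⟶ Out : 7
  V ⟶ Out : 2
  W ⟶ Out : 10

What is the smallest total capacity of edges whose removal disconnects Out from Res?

Augment Res→P→V→Out: bottleneck 2, flow now 2.
Augment Res→P→W→Out: bottleneck 3, flow now 5.
Augment Res→Q→U→Out: bottleneck 5, flow now 10.
Augment Res→Q→W→Out: bottleneck 6, flow now 16.
Augment Res→R→P→W→Out: bottleneck 1, flow now 17.
No augmenting path remains; maximum flow = 17.
By max-flow min-cut, the minimum cut capacity equals the max flow.
In the residual graph, reachable from Res: {Res, P, Q, R, V, W}.
Min-cut edges: Q→U (5), V→Out (2), W→Out (10); capacity 5 + 2 + 10 = 17.

17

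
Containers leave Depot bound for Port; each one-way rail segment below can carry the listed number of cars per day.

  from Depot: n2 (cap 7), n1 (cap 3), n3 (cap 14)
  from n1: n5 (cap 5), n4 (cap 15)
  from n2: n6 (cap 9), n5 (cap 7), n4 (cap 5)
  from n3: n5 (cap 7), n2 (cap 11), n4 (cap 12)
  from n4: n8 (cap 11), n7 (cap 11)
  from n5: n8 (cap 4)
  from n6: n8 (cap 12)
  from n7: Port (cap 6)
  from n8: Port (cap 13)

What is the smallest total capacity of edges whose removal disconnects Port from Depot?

19

Augment Depot→n1→n4→n7→Port: bottleneck 3, flow now 3.
Augment Depot→n2→n4→n7→Port: bottleneck 3, flow now 6.
Augment Depot→n2→n4→n8→Port: bottleneck 2, flow now 8.
Augment Depot→n2→n5→n8→Port: bottleneck 2, flow now 10.
Augment Depot→n3→n4→n8→Port: bottleneck 9, flow now 19.
No augmenting path remains; maximum flow = 19.
By max-flow min-cut, the minimum cut capacity equals the max flow.
In the residual graph, reachable from Depot: {Depot, n1, n2, n3, n4, n5, n6, n7, n8}.
Min-cut edges: n7→Port (6), n8→Port (13); capacity 6 + 13 = 19.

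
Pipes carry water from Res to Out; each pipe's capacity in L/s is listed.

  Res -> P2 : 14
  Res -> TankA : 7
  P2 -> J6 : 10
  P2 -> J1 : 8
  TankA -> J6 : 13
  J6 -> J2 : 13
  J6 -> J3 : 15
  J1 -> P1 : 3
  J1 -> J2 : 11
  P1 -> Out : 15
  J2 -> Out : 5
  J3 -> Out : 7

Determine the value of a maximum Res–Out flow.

Augment Res→P2→J6→J2→Out: bottleneck 5, flow now 5.
Augment Res→P2→J6→J3→Out: bottleneck 5, flow now 10.
Augment Res→P2→J1→P1→Out: bottleneck 3, flow now 13.
Augment Res→TankA→J6→J3→Out: bottleneck 2, flow now 15.
No augmenting path remains; maximum flow = 15.
In the residual graph, reachable from Res: {Res, P2, TankA, J6, J1, J2, J3}.
Min-cut edges: J1→P1 (3), J2→Out (5), J3→Out (7); capacity 3 + 5 + 7 = 15.
This cut is saturated, so no flow can exceed 15.

15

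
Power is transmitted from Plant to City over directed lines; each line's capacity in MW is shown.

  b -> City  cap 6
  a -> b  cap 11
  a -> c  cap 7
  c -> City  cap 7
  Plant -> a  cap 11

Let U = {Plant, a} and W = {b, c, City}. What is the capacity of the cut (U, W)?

18

Edges leaving {Plant, a}: a→b (11), a→c (7).
Cut capacity = 11 + 7 = 18.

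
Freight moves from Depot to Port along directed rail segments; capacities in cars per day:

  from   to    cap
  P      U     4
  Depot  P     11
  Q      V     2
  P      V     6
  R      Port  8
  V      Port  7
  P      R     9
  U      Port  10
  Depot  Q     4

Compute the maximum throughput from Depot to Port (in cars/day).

13

Augment Depot→P→R→Port: bottleneck 8, flow now 8.
Augment Depot→P→U→Port: bottleneck 3, flow now 11.
Augment Depot→Q→V→Port: bottleneck 2, flow now 13.
No augmenting path remains; maximum flow = 13.
In the residual graph, reachable from Depot: {Depot, Q}.
Min-cut edges: Depot→P (11), Q→V (2); capacity 11 + 2 = 13.
This cut is saturated, so no flow can exceed 13.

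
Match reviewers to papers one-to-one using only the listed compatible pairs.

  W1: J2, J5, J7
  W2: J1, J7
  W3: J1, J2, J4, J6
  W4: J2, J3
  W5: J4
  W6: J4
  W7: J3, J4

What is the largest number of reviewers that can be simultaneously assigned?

Unit-capacity flow: source→left, listed edges, right→sink; max matching = max flow.
Augmenting path W1→J2 (+1); matched 1.
Augmenting path W2→J1 (+1); matched 2.
Augmenting path W3→J4 (+1); matched 3.
Augmenting path W4→J3 (+1); matched 4.
Augmenting path W5→J4→W3→J6 (+1); matched 5.
Augmenting path W7→J3→W4→J2→W1→J5 (+1); matched 6.
No augmenting path remains; maximum matching = 6.
König certificate: {W1, W2, W3, W4, W7, J4} is a vertex cover of size 6 (every listed pair touches it), so no matching can be larger.

6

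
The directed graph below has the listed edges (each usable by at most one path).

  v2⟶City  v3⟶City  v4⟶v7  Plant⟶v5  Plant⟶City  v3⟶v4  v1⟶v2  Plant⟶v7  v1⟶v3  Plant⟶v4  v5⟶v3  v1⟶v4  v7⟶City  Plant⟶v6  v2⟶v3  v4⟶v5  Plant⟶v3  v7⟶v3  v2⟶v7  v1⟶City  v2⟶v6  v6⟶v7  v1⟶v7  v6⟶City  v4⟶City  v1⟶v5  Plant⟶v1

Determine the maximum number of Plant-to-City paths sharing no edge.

6

Assign every edge capacity 1; by Menger, the answer equals the max flow.
Path Plant→City (+1); total 1.
Path Plant→v1→City (+1); total 2.
Path Plant→v3→City (+1); total 3.
Path Plant→v4→City (+1); total 4.
Path Plant→v6→City (+1); total 5.
Path Plant→v7→City (+1); total 6.
No residual Plant→City path; max flow = 6.
Certifying cut of size 6: {Plant→City, Plant→v1, Plant→v6, v3→City, v4→City, v7→City}.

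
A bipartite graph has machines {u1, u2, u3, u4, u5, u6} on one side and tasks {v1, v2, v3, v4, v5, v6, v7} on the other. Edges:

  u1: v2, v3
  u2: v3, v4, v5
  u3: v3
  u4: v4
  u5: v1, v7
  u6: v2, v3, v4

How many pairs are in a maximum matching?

5

Unit-capacity flow: source→left, listed edges, right→sink; max matching = max flow.
Augmenting path u1→v2 (+1); matched 1.
Augmenting path u2→v3 (+1); matched 2.
Augmenting path u4→v4 (+1); matched 3.
Augmenting path u5→v1 (+1); matched 4.
Augmenting path u3→v3→u2→v5 (+1); matched 5.
No augmenting path remains; maximum matching = 5.
König certificate: {u2, u5, v2, v3, v4} is a vertex cover of size 5 (every listed pair touches it), so no matching can be larger.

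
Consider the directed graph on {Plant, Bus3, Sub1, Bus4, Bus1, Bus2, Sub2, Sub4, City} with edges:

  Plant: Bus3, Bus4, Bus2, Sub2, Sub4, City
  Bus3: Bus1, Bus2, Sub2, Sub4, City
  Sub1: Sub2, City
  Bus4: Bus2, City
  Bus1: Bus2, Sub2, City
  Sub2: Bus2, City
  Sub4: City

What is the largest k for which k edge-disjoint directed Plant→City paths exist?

5

Assign every edge capacity 1; by Menger, the answer equals the max flow.
Path Plant→City (+1); total 1.
Path Plant→Bus3→City (+1); total 2.
Path Plant→Bus4→City (+1); total 3.
Path Plant→Sub2→City (+1); total 4.
Path Plant→Sub4→City (+1); total 5.
No residual Plant→City path; max flow = 5.
Certifying cut of size 5: {Plant→Bus3, Plant→Bus4, Plant→City, Plant→Sub2, Plant→Sub4}.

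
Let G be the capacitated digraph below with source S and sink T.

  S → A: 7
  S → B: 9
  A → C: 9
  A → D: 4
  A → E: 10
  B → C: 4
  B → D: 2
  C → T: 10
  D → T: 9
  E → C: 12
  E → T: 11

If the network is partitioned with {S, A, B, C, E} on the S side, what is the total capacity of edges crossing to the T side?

27

Edges leaving {S, A, B, C, E}: A→D (4), B→D (2), C→T (10), E→T (11).
Cut capacity = 4 + 2 + 10 + 11 = 27.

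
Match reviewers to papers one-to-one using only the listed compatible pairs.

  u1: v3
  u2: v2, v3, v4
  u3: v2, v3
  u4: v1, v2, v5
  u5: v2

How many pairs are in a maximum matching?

Unit-capacity flow: source→left, listed edges, right→sink; max matching = max flow.
Augmenting path u1→v3 (+1); matched 1.
Augmenting path u2→v2 (+1); matched 2.
Augmenting path u4→v1 (+1); matched 3.
Augmenting path u3→v2→u2→v4 (+1); matched 4.
No augmenting path remains; maximum matching = 4.
König certificate: {u2, u4, v2, v3} is a vertex cover of size 4 (every listed pair touches it), so no matching can be larger.

4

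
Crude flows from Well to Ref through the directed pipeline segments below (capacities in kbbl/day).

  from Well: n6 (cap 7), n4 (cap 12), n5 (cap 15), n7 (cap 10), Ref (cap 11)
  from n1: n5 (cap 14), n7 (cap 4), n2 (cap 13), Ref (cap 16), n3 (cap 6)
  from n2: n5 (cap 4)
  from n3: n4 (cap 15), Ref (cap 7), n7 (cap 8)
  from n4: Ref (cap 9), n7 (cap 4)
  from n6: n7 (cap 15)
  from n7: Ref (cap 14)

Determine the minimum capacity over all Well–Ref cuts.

34

Augment Well→Ref: bottleneck 11, flow now 11.
Augment Well→n4→Ref: bottleneck 9, flow now 20.
Augment Well→n7→Ref: bottleneck 10, flow now 30.
Augment Well→n4→n7→Ref: bottleneck 3, flow now 33.
Augment Well→n6→n7→Ref: bottleneck 1, flow now 34.
No augmenting path remains; maximum flow = 34.
By max-flow min-cut, the minimum cut capacity equals the max flow.
In the residual graph, reachable from Well: {Well, n4, n5, n6, n7}.
Min-cut edges: Well→Ref (11), n4→Ref (9), n7→Ref (14); capacity 11 + 9 + 14 = 34.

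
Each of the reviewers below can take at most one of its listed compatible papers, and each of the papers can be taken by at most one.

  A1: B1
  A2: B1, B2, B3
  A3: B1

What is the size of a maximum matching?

Unit-capacity flow: source→left, listed edges, right→sink; max matching = max flow.
Augmenting path A1→B1 (+1); matched 1.
Augmenting path A2→B2 (+1); matched 2.
No augmenting path remains; maximum matching = 2.
König certificate: {A2, B1} is a vertex cover of size 2 (every listed pair touches it), so no matching can be larger.

2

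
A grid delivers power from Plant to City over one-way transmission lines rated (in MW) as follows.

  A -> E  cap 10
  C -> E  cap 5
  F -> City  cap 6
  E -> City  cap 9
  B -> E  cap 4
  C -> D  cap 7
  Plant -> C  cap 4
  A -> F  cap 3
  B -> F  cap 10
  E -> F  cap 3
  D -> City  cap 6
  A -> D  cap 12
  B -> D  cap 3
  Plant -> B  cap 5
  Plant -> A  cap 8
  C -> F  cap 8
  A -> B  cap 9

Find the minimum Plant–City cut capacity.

Augment Plant→A→D→City: bottleneck 6, flow now 6.
Augment Plant→A→E→City: bottleneck 2, flow now 8.
Augment Plant→B→E→City: bottleneck 4, flow now 12.
Augment Plant→B→F→City: bottleneck 1, flow now 13.
Augment Plant→C→E→City: bottleneck 3, flow now 16.
Augment Plant→C→F→City: bottleneck 1, flow now 17.
No augmenting path remains; maximum flow = 17.
By max-flow min-cut, the minimum cut capacity equals the max flow.
In the residual graph, reachable from Plant: {Plant}.
Min-cut edges: Plant→A (8), Plant→B (5), Plant→C (4); capacity 8 + 5 + 4 = 17.

17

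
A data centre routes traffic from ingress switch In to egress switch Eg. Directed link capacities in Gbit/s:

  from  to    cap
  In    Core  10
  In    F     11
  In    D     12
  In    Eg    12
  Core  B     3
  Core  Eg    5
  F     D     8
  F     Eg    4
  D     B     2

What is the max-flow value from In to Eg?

Augment In→Eg: bottleneck 12, flow now 12.
Augment In→Core→Eg: bottleneck 5, flow now 17.
Augment In→F→Eg: bottleneck 4, flow now 21.
No augmenting path remains; maximum flow = 21.
In the residual graph, reachable from In: {In, Core, F, D, B}.
Min-cut edges: In→Eg (12), Core→Eg (5), F→Eg (4); capacity 12 + 5 + 4 = 21.
This cut is saturated, so no flow can exceed 21.

21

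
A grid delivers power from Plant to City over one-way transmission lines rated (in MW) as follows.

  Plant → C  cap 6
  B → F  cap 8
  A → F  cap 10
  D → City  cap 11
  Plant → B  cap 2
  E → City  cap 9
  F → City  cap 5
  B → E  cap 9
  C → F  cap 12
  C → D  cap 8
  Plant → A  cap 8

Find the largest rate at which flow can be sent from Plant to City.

Augment Plant→A→F→City: bottleneck 5, flow now 5.
Augment Plant→B→E→City: bottleneck 2, flow now 7.
Augment Plant→C→D→City: bottleneck 6, flow now 13.
No augmenting path remains; maximum flow = 13.
In the residual graph, reachable from Plant: {Plant, A, F}.
Min-cut edges: Plant→B (2), Plant→C (6), F→City (5); capacity 2 + 6 + 5 = 13.
This cut is saturated, so no flow can exceed 13.

13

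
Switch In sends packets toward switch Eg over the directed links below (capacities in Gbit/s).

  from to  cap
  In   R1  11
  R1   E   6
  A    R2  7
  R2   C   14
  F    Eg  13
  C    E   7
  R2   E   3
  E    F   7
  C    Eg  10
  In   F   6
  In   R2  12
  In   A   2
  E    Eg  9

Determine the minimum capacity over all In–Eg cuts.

Augment In→F→Eg: bottleneck 6, flow now 6.
Augment In→R1→E→Eg: bottleneck 6, flow now 12.
Augment In→R2→C→Eg: bottleneck 10, flow now 22.
Augment In→R2→E→Eg: bottleneck 2, flow now 24.
Augment In→A→R2→E→Eg: bottleneck 1, flow now 25.
Augment In→A→R2→C→E→F→Eg: bottleneck 1, flow now 26.
No augmenting path remains; maximum flow = 26.
By max-flow min-cut, the minimum cut capacity equals the max flow.
In the residual graph, reachable from In: {In, R1}.
Min-cut edges: In→A (2), In→R2 (12), In→F (6), R1→E (6); capacity 2 + 12 + 6 + 6 = 26.

26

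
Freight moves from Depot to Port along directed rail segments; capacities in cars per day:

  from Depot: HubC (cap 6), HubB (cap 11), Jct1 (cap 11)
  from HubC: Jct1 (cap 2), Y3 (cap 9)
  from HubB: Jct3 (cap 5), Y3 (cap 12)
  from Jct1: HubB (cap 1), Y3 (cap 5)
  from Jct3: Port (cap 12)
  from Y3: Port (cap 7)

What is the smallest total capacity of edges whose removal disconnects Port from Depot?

Augment Depot→HubC→Y3→Port: bottleneck 6, flow now 6.
Augment Depot→HubB→Jct3→Port: bottleneck 5, flow now 11.
Augment Depot→HubB→Y3→Port: bottleneck 1, flow now 12.
No augmenting path remains; maximum flow = 12.
By max-flow min-cut, the minimum cut capacity equals the max flow.
In the residual graph, reachable from Depot: {Depot, HubC, HubB, Jct1, Y3}.
Min-cut edges: HubB→Jct3 (5), Y3→Port (7); capacity 5 + 7 = 12.

12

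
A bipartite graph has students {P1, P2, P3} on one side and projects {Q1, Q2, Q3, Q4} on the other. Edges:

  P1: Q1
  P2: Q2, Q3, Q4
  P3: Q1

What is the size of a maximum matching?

Unit-capacity flow: source→left, listed edges, right→sink; max matching = max flow.
Augmenting path P1→Q1 (+1); matched 1.
Augmenting path P2→Q2 (+1); matched 2.
No augmenting path remains; maximum matching = 2.
König certificate: {P2, Q1} is a vertex cover of size 2 (every listed pair touches it), so no matching can be larger.

2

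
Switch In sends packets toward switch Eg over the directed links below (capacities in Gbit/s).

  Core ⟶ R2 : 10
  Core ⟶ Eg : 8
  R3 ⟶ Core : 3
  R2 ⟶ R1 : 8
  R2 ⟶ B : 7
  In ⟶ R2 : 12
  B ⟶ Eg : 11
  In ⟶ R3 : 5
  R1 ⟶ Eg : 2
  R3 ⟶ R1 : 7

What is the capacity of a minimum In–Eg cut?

12

Augment In→R3→Core→Eg: bottleneck 3, flow now 3.
Augment In→R3→R1→Eg: bottleneck 2, flow now 5.
Augment In→R2→B→Eg: bottleneck 7, flow now 12.
No augmenting path remains; maximum flow = 12.
By max-flow min-cut, the minimum cut capacity equals the max flow.
In the residual graph, reachable from In: {In, R3, R2, R1}.
Min-cut edges: R3→Core (3), R2→B (7), R1→Eg (2); capacity 3 + 7 + 2 = 12.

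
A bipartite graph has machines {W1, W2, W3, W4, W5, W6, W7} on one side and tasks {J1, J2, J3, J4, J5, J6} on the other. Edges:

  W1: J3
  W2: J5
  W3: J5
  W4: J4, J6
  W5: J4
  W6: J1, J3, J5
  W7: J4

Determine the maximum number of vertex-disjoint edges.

Unit-capacity flow: source→left, listed edges, right→sink; max matching = max flow.
Augmenting path W1→J3 (+1); matched 1.
Augmenting path W2→J5 (+1); matched 2.
Augmenting path W4→J4 (+1); matched 3.
Augmenting path W6→J1 (+1); matched 4.
Augmenting path W5→J4→W4→J6 (+1); matched 5.
No augmenting path remains; maximum matching = 5.
König certificate: {W1, W4, W6, J4, J5} is a vertex cover of size 5 (every listed pair touches it), so no matching can be larger.

5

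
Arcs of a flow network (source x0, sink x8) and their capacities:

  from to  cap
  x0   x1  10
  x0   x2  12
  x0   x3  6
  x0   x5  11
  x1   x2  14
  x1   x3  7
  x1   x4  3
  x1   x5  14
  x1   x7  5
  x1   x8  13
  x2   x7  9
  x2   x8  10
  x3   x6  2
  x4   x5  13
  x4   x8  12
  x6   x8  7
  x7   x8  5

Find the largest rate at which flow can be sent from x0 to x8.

24

Augment x0→x1→x8: bottleneck 10, flow now 10.
Augment x0→x2→x8: bottleneck 10, flow now 20.
Augment x0→x2→x7→x8: bottleneck 2, flow now 22.
Augment x0→x3→x6→x8: bottleneck 2, flow now 24.
No augmenting path remains; maximum flow = 24.
In the residual graph, reachable from x0: {x0, x3, x5}.
Min-cut edges: x0→x1 (10), x0→x2 (12), x3→x6 (2); capacity 10 + 12 + 2 = 24.
This cut is saturated, so no flow can exceed 24.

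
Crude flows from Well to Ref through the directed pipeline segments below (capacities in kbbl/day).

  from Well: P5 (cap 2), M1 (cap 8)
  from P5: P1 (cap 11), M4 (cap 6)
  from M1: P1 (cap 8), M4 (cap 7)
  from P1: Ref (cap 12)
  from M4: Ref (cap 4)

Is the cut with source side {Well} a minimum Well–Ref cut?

Given cut capacity: 2 + 8 = 10.
Augment Well→P5→P1→Ref: bottleneck 2, flow now 2.
Augment Well→M1→P1→Ref: bottleneck 8, flow now 10.
No augmenting path remains; maximum flow = 10.
Cut capacity 10 equals the max flow, so it is a minimum cut.

Yes — it is a minimum cut (capacity 10).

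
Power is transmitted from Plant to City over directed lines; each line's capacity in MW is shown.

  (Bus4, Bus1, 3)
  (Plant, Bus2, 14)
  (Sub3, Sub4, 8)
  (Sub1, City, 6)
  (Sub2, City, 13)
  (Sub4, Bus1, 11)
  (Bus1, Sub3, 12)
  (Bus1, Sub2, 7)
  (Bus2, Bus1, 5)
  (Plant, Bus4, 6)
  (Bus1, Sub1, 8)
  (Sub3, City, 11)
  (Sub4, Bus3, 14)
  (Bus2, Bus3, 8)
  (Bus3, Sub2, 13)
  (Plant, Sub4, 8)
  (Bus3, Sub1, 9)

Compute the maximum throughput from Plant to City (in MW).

Augment Plant→Sub4→Bus1→Sub1→City: bottleneck 6, flow now 6.
Augment Plant→Sub4→Bus1→Sub2→City: bottleneck 2, flow now 8.
Augment Plant→Bus4→Bus1→Sub2→City: bottleneck 3, flow now 11.
Augment Plant→Bus2→Bus1→Sub2→City: bottleneck 2, flow now 13.
Augment Plant→Bus2→Bus1→Sub3→City: bottleneck 3, flow now 16.
Augment Plant→Bus2→Bus3→Sub2→City: bottleneck 6, flow now 22.
Augment Plant→Bus2→Bus3→Sub1→Bus1→Sub3→City: bottleneck 2, flow now 24. (uses reverse residual edge)
No augmenting path remains; maximum flow = 24.
In the residual graph, reachable from Plant: {Plant, Bus4, Bus2}.
Min-cut edges: Plant→Sub4 (8), Bus4→Bus1 (3), Bus2→Bus1 (5), Bus2→Bus3 (8); capacity 8 + 3 + 5 + 8 = 24.
This cut is saturated, so no flow can exceed 24.

24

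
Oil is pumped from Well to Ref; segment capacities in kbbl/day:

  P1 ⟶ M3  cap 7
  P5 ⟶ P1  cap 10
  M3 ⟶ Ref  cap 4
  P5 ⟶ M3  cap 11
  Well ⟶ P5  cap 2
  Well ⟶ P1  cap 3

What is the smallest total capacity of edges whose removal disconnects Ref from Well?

4

Augment Well→P1→M3→Ref: bottleneck 3, flow now 3.
Augment Well→P5→M3→Ref: bottleneck 1, flow now 4.
No augmenting path remains; maximum flow = 4.
By max-flow min-cut, the minimum cut capacity equals the max flow.
In the residual graph, reachable from Well: {Well, P1, P5, M3}.
Min-cut edges: M3→Ref (4); capacity 4 = 4.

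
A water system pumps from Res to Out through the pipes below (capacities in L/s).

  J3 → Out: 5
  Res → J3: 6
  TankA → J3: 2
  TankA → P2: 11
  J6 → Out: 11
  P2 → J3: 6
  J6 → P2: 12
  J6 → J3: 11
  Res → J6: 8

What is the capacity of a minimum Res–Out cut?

13

Augment Res→J6→Out: bottleneck 8, flow now 8.
Augment Res→J3→Out: bottleneck 5, flow now 13.
No augmenting path remains; maximum flow = 13.
By max-flow min-cut, the minimum cut capacity equals the max flow.
In the residual graph, reachable from Res: {Res, J3}.
Min-cut edges: Res→J6 (8), J3→Out (5); capacity 8 + 5 = 13.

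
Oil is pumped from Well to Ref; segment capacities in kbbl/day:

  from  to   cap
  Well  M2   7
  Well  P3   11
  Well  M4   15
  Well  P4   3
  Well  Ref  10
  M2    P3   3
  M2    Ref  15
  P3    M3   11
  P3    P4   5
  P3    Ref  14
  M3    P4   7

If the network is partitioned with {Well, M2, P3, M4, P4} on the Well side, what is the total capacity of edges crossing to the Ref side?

50

Edges leaving {Well, M2, P3, M4, P4}: Well→Ref (10), M2→Ref (15), P3→M3 (11), P3→Ref (14).
Cut capacity = 10 + 15 + 11 + 14 = 50.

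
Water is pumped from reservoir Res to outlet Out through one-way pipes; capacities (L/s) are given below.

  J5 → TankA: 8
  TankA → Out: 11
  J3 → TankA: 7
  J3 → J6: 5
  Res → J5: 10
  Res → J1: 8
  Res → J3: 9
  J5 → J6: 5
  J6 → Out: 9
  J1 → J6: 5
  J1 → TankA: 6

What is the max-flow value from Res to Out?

20

Augment Res→J3→J6→Out: bottleneck 5, flow now 5.
Augment Res→J3→TankA→Out: bottleneck 4, flow now 9.
Augment Res→J1→J6→Out: bottleneck 4, flow now 13.
Augment Res→J1→TankA→Out: bottleneck 4, flow now 17.
Augment Res→J5→TankA→Out: bottleneck 3, flow now 20.
No augmenting path remains; maximum flow = 20.
In the residual graph, reachable from Res: {Res, J3, J1, J5, J6, TankA}.
Min-cut edges: J6→Out (9), TankA→Out (11); capacity 9 + 11 = 20.
This cut is saturated, so no flow can exceed 20.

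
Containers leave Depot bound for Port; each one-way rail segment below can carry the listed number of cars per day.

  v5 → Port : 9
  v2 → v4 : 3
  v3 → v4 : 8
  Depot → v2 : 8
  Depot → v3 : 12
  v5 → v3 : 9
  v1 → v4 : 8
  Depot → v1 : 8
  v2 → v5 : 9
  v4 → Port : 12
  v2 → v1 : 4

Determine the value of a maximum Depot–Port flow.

20

Augment Depot→v1→v4→Port: bottleneck 8, flow now 8.
Augment Depot→v2→v4→Port: bottleneck 3, flow now 11.
Augment Depot→v2→v5→Port: bottleneck 5, flow now 16.
Augment Depot→v3→v4→Port: bottleneck 1, flow now 17.
Augment Depot→v3→v4→v2→v5→Port: bottleneck 3, flow now 20. (uses reverse residual edge)
No augmenting path remains; maximum flow = 20.
In the residual graph, reachable from Depot: {Depot, v1, v3, v4}.
Min-cut edges: Depot→v2 (8), v4→Port (12); capacity 8 + 12 = 20.
This cut is saturated, so no flow can exceed 20.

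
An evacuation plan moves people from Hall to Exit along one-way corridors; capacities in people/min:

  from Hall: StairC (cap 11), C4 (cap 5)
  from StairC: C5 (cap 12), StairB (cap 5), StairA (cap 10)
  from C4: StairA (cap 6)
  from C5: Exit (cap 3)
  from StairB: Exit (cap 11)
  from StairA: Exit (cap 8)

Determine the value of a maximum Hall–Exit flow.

Augment Hall→StairC→C5→Exit: bottleneck 3, flow now 3.
Augment Hall→StairC→StairB→Exit: bottleneck 5, flow now 8.
Augment Hall→StairC→StairA→Exit: bottleneck 3, flow now 11.
Augment Hall→C4→StairA→Exit: bottleneck 5, flow now 16.
No augmenting path remains; maximum flow = 16.
In the residual graph, reachable from Hall: {Hall}.
Min-cut edges: Hall→StairC (11), Hall→C4 (5); capacity 11 + 5 = 16.
This cut is saturated, so no flow can exceed 16.

16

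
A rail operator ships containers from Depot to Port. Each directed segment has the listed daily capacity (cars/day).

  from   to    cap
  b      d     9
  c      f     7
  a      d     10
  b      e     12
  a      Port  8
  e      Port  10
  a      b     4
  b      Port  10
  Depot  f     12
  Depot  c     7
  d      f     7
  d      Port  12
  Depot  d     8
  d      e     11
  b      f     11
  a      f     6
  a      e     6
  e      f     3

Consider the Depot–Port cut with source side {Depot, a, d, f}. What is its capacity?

48

Edges leaving {Depot, a, d, f}: Depot→c (7), a→b (4), a→e (6), a→Port (8), d→e (11), d→Port (12).
Cut capacity = 7 + 4 + 6 + 8 + 11 + 12 = 48.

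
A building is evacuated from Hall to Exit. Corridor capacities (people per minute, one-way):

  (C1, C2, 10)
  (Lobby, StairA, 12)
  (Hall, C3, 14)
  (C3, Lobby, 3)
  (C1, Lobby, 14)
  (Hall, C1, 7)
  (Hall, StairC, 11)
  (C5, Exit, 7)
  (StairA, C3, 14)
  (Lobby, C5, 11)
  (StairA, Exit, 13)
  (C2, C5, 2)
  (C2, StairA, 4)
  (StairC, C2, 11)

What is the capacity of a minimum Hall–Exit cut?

Augment Hall→C1→Lobby→C5→Exit: bottleneck 7, flow now 7.
Augment Hall→StairC→C2→StairA→Exit: bottleneck 4, flow now 11.
Augment Hall→C3→Lobby→StairA→Exit: bottleneck 3, flow now 14.
Augment Hall→StairC→C2→C5→Lobby→StairA→Exit: bottleneck 2, flow now 16. (uses reverse residual edge)
No augmenting path remains; maximum flow = 16.
By max-flow min-cut, the minimum cut capacity equals the max flow.
In the residual graph, reachable from Hall: {Hall, StairC, C3, C2}.
Min-cut edges: Hall→C1 (7), C3→Lobby (3), C2→C5 (2), C2→StairA (4); capacity 7 + 3 + 2 + 4 = 16.

16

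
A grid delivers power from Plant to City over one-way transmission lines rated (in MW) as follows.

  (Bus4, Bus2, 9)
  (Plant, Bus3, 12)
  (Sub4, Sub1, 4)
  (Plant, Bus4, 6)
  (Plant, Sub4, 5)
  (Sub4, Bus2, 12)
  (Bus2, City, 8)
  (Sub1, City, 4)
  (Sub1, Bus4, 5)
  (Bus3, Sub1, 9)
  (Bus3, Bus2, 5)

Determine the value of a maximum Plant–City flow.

12

Augment Plant→Sub4→Bus2→City: bottleneck 5, flow now 5.
Augment Plant→Bus4→Bus2→City: bottleneck 3, flow now 8.
Augment Plant→Bus3→Sub1→City: bottleneck 4, flow now 12.
No augmenting path remains; maximum flow = 12.
In the residual graph, reachable from Plant: {Plant, Sub4, Bus4, Bus3, Bus2, Sub1}.
Min-cut edges: Bus2→City (8), Sub1→City (4); capacity 8 + 4 = 12.
This cut is saturated, so no flow can exceed 12.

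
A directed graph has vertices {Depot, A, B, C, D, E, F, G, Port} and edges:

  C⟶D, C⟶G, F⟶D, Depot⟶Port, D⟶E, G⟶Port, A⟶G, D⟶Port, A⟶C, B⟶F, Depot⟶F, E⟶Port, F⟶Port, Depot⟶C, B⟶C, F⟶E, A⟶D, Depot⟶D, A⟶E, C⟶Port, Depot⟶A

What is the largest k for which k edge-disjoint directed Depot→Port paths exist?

Assign every edge capacity 1; by Menger, the answer equals the max flow.
Path Depot→Port (+1); total 1.
Path Depot→C→Port (+1); total 2.
Path Depot→D→Port (+1); total 3.
Path Depot→F→Port (+1); total 4.
Path Depot→A→E→Port (+1); total 5.
No residual Depot→Port path; max flow = 5.
Certifying cut of size 5: {Depot→A, Depot→C, Depot→D, Depot→F, Depot→Port}.

5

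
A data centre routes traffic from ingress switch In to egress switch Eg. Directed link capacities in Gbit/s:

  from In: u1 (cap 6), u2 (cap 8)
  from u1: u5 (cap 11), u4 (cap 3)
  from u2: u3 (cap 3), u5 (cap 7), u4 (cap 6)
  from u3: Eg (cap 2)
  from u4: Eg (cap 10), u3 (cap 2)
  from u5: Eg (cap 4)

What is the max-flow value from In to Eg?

Augment In→u1→u4→Eg: bottleneck 3, flow now 3.
Augment In→u1→u5→Eg: bottleneck 3, flow now 6.
Augment In→u2→u3→Eg: bottleneck 2, flow now 8.
Augment In→u2→u4→Eg: bottleneck 6, flow now 14.
No augmenting path remains; maximum flow = 14.
In the residual graph, reachable from In: {In}.
Min-cut edges: In→u1 (6), In→u2 (8); capacity 6 + 8 = 14.
This cut is saturated, so no flow can exceed 14.

14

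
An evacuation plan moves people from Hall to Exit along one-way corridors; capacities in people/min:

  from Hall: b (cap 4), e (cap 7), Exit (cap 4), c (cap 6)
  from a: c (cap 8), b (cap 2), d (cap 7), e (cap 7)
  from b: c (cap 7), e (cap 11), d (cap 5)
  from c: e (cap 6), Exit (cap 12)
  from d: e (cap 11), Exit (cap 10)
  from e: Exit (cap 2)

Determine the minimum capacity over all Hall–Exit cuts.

16

Augment Hall→Exit: bottleneck 4, flow now 4.
Augment Hall→c→Exit: bottleneck 6, flow now 10.
Augment Hall→e→Exit: bottleneck 2, flow now 12.
Augment Hall→b→c→Exit: bottleneck 4, flow now 16.
No augmenting path remains; maximum flow = 16.
By max-flow min-cut, the minimum cut capacity equals the max flow.
In the residual graph, reachable from Hall: {Hall, e}.
Min-cut edges: Hall→b (4), Hall→c (6), Hall→Exit (4), e→Exit (2); capacity 4 + 6 + 4 + 2 = 16.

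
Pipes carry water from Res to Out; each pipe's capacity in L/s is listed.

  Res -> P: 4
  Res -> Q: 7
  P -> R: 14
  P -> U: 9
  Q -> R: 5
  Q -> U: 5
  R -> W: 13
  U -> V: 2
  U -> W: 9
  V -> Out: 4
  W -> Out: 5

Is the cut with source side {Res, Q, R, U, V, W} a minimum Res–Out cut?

No — its capacity is 13, but the minimum cut has capacity 7.

Given cut capacity: 4 + 4 + 5 = 13.
Augment Res→P→R→W→Out: bottleneck 4, flow now 4.
Augment Res→Q→R→W→Out: bottleneck 1, flow now 5.
Augment Res→Q→U→V→Out: bottleneck 2, flow now 7.
No augmenting path remains; maximum flow = 7.
In the residual graph, reachable from Res: {Res, P, Q, R, U, W}.
Min-cut edges: U→V (2), W→Out (5); capacity 2 + 5 = 7.
Cut capacity 13 exceeds the max flow 7, so it is not minimum.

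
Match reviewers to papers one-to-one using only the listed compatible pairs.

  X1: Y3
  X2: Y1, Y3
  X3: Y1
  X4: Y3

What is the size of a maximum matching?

2

Unit-capacity flow: source→left, listed edges, right→sink; max matching = max flow.
Augmenting path X1→Y3 (+1); matched 1.
Augmenting path X2→Y1 (+1); matched 2.
No augmenting path remains; maximum matching = 2.
König certificate: {Y1, Y3} is a vertex cover of size 2 (every listed pair touches it), so no matching can be larger.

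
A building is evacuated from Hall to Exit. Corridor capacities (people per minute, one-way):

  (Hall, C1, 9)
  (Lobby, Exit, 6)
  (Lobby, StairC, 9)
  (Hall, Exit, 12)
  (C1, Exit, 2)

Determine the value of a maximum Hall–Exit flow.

Augment Hall→Exit: bottleneck 12, flow now 12.
Augment Hall→C1→Exit: bottleneck 2, flow now 14.
No augmenting path remains; maximum flow = 14.
In the residual graph, reachable from Hall: {Hall, C1}.
Min-cut edges: Hall→Exit (12), C1→Exit (2); capacity 12 + 2 = 14.
This cut is saturated, so no flow can exceed 14.

14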